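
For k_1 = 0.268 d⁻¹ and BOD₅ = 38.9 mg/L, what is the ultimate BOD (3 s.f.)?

L₀ ≈ 52.7 mg/L

BOD₅ = L₀(1 − e^(−5k_1)) ⇒ L₀ = BOD₅ / (1 − e^(−5×0.268))
= 38.9 / (1 − 0.2618) = 38.9 / 0.7382 = 52.70 mg/L.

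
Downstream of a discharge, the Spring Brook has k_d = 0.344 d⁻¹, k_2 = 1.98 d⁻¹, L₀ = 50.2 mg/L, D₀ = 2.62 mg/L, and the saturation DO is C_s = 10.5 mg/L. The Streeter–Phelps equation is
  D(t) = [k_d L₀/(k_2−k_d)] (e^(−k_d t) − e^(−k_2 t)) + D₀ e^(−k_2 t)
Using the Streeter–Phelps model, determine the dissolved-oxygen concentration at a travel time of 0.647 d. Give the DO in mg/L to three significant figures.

k_d L₀/(k_2−k_d) = 0.344×50.2/(1.98−0.344) = 17.27/1.636 = 10.56 mg/L.
e^(−k_d t) = e^(−0.344×0.6470) = 0.8005; e^(−k_2 t) = e^(−1.98×0.6470) = 0.2777.
D = 10.56 × (0.8005 − 0.2777) + 2.62 × 0.2777 = 5.518 + 0.7277 = 6.245 mg/L.
DO = C_s − D = 10.5 − 6.245 = 4.255 mg/L.

DO ≈ 4.25 mg/L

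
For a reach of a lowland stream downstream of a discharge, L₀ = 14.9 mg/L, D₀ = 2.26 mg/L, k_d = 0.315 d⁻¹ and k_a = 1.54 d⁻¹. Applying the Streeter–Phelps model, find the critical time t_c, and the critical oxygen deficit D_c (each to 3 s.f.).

t_c ≈ 0.568 d; D_c ≈ 2.55 mg/L

With k_a/k_d = 4.889 and 1 − D₀(k_a−k_d)/(k_d L₀) = 0.4101,
t_c = ln(4.889 × 0.4101) / (1.54 − 0.315) = ln(2.005) / 1.225 = 0.6957/1.225 = 0.5679 d.
L(t_c) = L₀ e^(−k_d t_c) = 14.9 × 0.8362 = 12.46 mg/L, and at the critical point k_a D_c = k_d L, so D_c = (0.315/1.54) × 12.46 = 2.548 mg/L.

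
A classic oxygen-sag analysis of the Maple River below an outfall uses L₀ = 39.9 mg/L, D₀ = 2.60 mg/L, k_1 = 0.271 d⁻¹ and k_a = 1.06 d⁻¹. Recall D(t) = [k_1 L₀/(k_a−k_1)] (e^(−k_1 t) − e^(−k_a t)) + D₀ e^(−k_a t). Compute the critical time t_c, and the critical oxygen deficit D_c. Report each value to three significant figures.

t_c = [1/(k_a−k_1)] ln[(k_a/k_1)(1 − D₀(k_a−k_1)/(k_1 L₀))]
= [1/(1.06−0.271)] ln[(1.06/0.271)(1 − 2.60×0.7890/(0.271×39.9))]
= (1/0.7890) ln[3.911 × 0.8103] = 1.267 × ln(3.169) = 1.267 × 1.154 = 1.462 d.
L(t_c) = L₀ e^(−k_1 t_c) = 39.9 × 0.6729 = 26.85 mg/L, and at the critical point k_a D_c = k_1 L, so D_c = (0.271/1.06) × 26.85 = 6.864 mg/L.

t_c ≈ 1.46 d; D_c ≈ 6.86 mg/L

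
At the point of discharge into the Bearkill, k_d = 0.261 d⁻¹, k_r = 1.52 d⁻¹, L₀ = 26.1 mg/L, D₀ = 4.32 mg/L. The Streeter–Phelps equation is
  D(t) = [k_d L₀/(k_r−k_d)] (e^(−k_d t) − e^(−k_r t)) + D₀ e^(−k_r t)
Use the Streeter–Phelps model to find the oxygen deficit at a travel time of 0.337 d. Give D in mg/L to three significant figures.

k_d L₀/(k_r−k_d) = 0.261×26.1/(1.52−0.261) = 6.812/1.259 = 5.411 mg/L.
e^(−k_d t) = e^(−0.261×0.3370) = 0.9158; e^(−k_r t) = e^(−1.52×0.3370) = 0.5992.
D = 5.411 × (0.9158 − 0.5992) + 4.32 × 0.5992 = 1.713 + 2.588 = 4.302 mg/L.

D ≈ 4.30 mg/L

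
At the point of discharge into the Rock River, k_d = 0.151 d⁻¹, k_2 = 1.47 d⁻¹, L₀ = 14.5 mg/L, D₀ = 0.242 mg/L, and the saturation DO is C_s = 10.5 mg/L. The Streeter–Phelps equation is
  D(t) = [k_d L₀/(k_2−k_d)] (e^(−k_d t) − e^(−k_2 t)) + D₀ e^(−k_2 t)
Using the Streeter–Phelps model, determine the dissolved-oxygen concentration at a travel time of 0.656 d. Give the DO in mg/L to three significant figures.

DO ≈ 9.54 mg/L

k_d L₀/(k_2−k_d) = 0.151×14.5/(1.47−0.151) = 2.189/1.319 = 1.660 mg/L.
e^(−k_d t) = e^(−0.151×0.6560) = 0.9057; e^(−k_2 t) = e^(−1.47×0.6560) = 0.3812.
D = 1.660 × (0.9057 − 0.3812) + 0.242 × 0.3812 = 0.8706 + 0.09226 = 0.9628 mg/L.
DO = C_s − D = 10.5 − 0.9628 = 9.537 mg/L.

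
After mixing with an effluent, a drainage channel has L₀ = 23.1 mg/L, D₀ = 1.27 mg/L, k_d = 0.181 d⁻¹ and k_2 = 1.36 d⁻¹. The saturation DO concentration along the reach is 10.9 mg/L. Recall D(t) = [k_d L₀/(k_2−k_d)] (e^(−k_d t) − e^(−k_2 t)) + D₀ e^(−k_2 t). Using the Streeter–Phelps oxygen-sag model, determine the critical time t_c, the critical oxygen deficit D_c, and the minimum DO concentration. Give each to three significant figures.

With k_2/k_d = 7.514 and 1 − D₀(k_2−k_d)/(k_d L₀) = 0.6419,
t_c = ln(7.514 × 0.6419) / (1.36 − 0.181) = ln(4.823) / 1.179 = 1.573/1.179 = 1.335 d.
L(t_c) = L₀ e^(−k_d t_c) = 23.1 × 0.7854 = 18.14 mg/L, and at the critical point k_2 D_c = k_d L, so D_c = (0.181/1.36) × 18.14 = 2.415 mg/L.
Minimum DO = C_s − D_c = 10.9 − 2.415 = 8.485 mg/L.

t_c ≈ 1.33 d; D_c ≈ 2.41 mg/L; min DO ≈ 8.49 mg/L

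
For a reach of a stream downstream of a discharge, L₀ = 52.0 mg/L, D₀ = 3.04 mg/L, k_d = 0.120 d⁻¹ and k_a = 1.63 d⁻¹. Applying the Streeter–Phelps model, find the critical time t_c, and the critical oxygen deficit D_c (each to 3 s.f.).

With k_a/k_d = 13.58 and 1 − D₀(k_a−k_d)/(k_d L₀) = 0.2644,
t_c = ln(13.58 × 0.2644) / (1.63 − 0.120) = ln(3.591) / 1.510 = 1.278/1.510 = 0.8466 d.
L(t_c) = L₀ e^(−k_d t_c) = 52.0 × 0.9034 = 46.98 mg/L, and at the critical point k_a D_c = k_d L, so D_c = (0.120/1.63) × 46.98 = 3.458 mg/L.

t_c ≈ 0.847 d; D_c ≈ 3.46 mg/L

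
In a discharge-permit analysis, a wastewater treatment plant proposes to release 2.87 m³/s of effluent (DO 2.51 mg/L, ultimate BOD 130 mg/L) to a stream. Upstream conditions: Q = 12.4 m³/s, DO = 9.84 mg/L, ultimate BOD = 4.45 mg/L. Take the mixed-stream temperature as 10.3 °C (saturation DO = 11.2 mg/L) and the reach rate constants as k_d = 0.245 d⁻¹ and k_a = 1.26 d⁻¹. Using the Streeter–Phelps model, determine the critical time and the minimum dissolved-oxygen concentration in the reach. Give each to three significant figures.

Mixed DO = (12.4×9.84 + 2.87×2.51)/(12.4+2.87) = 129.2/15.27 = 8.462 mg/L.
Mixed L₀ = (12.4×4.45 + 2.87×130)/(15.27) = 428.3/15.27 = 28.05 mg/L.
Initial deficit D₀ = C_s − DO₀ = 11.2 − 8.462 = 2.738 mg/L.
t_c = (1/1.015) ln[(1.26/0.245)(1 − 2.738×1.015/(0.245×28.05))] = 0.9852 × ln(3.063) = 1.103 d.
D_c = (0.245/1.26) × 28.05 × e^(−0.245×1.103) = 0.1944 × 28.05 × 0.7632 = 4.162 mg/L.
Minimum DO = 11.2 − 4.162 = 7.038 mg/L.

t_c ≈ 1.10 d; minimum DO ≈ 7.04 mg/L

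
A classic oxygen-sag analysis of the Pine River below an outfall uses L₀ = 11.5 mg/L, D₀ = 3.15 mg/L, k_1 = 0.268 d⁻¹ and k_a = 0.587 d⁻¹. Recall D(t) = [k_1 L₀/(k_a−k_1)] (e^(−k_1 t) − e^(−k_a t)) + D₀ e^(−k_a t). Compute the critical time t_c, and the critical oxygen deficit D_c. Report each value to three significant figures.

At the critical point dD/dt = 0, so k_1 L₀ e^(−k_1 t) = k_a D. Substituting D(t) from the Streeter–Phelps equation and solving for t gives
t_c = ln[(k_a/k_1)(1 − D₀(k_a−k_1)/(k_1 L₀))] / (k_a−k_1).
Here k_a−k_1 = 0.3190 d⁻¹ and 1 − D₀(k_a−k_1)/(k_1 L₀) = 1 − 3.15×0.3190/(0.268×11.5) = 0.6740, so
t_c = ln(2.190 × 0.6740) / 0.3190 = 0.3895 / 0.3190 = 1.221 d.
L(t_c) = L₀ e^(−k_1 t_c) = 11.5 × 0.7209 = 8.291 mg/L, and at the critical point k_a D_c = k_1 L, so D_c = (0.268/0.587) × 8.291 = 3.785 mg/L.

t_c ≈ 1.22 d; D_c ≈ 3.79 mg/L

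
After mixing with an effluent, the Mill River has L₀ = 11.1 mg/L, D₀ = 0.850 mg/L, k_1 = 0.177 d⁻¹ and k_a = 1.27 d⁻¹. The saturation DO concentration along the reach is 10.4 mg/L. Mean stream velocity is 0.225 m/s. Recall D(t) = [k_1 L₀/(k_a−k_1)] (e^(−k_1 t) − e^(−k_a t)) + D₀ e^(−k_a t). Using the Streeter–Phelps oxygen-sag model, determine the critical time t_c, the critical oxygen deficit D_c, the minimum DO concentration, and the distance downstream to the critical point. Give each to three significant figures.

t_c = [1/(k_a−k_1)] ln[(k_a/k_1)(1 − D₀(k_a−k_1)/(k_1 L₀))]
= [1/(1.27−0.177)] ln[(1.27/0.177)(1 − 0.850×1.093/(0.177×11.1))]
= (1/1.093) ln[7.175 × 0.5271] = 0.9149 × ln(3.782) = 0.9149 × 1.330 = 1.217 d.
D_c = (k_1/k_a) L₀ e^(−k_1 t_c) = (0.177/1.27) × 11.1 × e^(−0.177×1.217) = 0.1394 × 11.1 × 0.8062 = 1.247 mg/L.
Minimum DO = C_s − D_c = 10.4 − 1.247 = 9.153 mg/L.
x_c = v t_c = 0.225 m/s × 1.217 d × 86400 s/d = 23660 m ≈ 23.7 km.

t_c ≈ 1.22 d; D_c ≈ 1.25 mg/L; min DO ≈ 9.15 mg/L; x_c ≈ 23.7 km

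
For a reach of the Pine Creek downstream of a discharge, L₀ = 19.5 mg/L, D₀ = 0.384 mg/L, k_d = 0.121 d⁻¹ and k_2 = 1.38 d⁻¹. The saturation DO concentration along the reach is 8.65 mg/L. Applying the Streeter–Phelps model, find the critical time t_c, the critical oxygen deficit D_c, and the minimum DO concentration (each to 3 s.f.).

With k_2/k_d = 11.40 and 1 − D₀(k_2−k_d)/(k_d L₀) = 0.7951,
t_c = ln(11.40 × 0.7951) / (1.38 − 0.121) = ln(9.068) / 1.259 = 2.205/1.259 = 1.751 d.
D_c = (k_d/k_2) L₀ e^(−k_d t_c) = (0.121/1.38) × 19.5 × e^(−0.121×1.751) = 0.08768 × 19.5 × 0.8090 = 1.383 mg/L.
Minimum DO = C_s − D_c = 8.65 − 1.383 = 7.267 mg/L.

t_c ≈ 1.75 d; D_c ≈ 1.38 mg/L; min DO ≈ 7.27 mg/L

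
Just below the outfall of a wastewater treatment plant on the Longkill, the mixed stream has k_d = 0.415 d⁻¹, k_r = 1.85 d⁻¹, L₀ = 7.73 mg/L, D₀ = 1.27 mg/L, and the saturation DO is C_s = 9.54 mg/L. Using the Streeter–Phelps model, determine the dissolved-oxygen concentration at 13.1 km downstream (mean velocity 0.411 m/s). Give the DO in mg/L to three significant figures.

DO ≈ 8.11 mg/L

Travel time t = x/v = 13.1 km / (0.411 m/s) = 13100 m / 0.411 m/s = 31870 s = 0.3689 d.
k_d L₀/(k_r−k_d) = 0.415×7.73/(1.85−0.415) = 3.208/1.435 = 2.236 mg/L.
e^(−k_d t) = e^(−0.415×0.3689) = 0.8580; e^(−k_r t) = e^(−1.85×0.3689) = 0.5054.
D = 2.236 × (0.8580 − 0.5054) + 1.27 × 0.5054 = 0.7884 + 0.6418 = 1.430 mg/L.
DO = C_s − D = 9.54 − 1.430 = 8.110 mg/L.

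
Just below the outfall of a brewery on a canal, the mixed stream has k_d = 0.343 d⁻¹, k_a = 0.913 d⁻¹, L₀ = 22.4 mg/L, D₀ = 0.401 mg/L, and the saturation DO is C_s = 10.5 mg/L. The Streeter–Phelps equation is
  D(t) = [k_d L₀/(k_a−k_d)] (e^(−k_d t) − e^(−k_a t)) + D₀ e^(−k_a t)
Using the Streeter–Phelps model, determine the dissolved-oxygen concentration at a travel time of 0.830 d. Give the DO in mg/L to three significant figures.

k_d L₀/(k_a−k_d) = 0.343×22.4/(0.913−0.343) = 7.683/0.5700 = 13.48 mg/L.
e^(−k_d t) = e^(−0.343×0.8300) = 0.7522; e^(−k_a t) = e^(−0.913×0.8300) = 0.4687.
D = 13.48 × (0.7522 − 0.4687) + 0.401 × 0.4687 = 3.822 + 0.1879 = 4.010 mg/L.
DO = C_s − D = 10.5 − 4.010 = 6.490 mg/L.

DO ≈ 6.49 mg/L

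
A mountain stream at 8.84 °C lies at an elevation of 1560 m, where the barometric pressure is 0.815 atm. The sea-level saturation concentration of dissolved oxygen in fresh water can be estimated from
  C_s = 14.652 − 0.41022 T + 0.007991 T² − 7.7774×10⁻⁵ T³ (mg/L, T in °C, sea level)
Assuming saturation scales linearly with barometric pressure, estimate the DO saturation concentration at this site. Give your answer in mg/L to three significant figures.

At sea level: C_s = 14.652 − 0.41022×8.84 + 0.007991×8.84² − 7.7774×10⁻⁵×8.84³ = 11.60 mg/L.
Pressure correction: C_s' = 11.60 × 0.815 = 9.451 mg/L.

C_s ≈ 9.45 mg/L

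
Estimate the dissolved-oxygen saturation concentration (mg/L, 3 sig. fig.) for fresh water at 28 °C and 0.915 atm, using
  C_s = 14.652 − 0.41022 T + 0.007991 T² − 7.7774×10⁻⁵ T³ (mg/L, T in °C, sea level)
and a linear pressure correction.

At sea level: C_s = 14.652 − 0.41022×28 + 0.007991×28² − 7.7774×10⁻⁵×28³ = 7.723 mg/L.
Pressure correction: C_s' = 7.723 × 0.915 = 7.067 mg/L.

C_s ≈ 7.07 mg/L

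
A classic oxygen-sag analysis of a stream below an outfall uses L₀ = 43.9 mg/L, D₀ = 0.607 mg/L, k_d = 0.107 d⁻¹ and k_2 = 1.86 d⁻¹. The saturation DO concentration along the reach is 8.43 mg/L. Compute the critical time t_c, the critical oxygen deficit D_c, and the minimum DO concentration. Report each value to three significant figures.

With k_2/k_d = 17.38 and 1 − D₀(k_2−k_d)/(k_d L₀) = 0.7735,
t_c = ln(17.38 × 0.7735) / (1.86 − 0.107) = ln(13.45) / 1.753 = 2.599/1.753 = 1.482 d.
L(t_c) = L₀ e^(−k_d t_c) = 43.9 × 0.8533 = 37.46 mg/L, and at the critical point k_2 D_c = k_d L, so D_c = (0.107/1.86) × 37.46 = 2.155 mg/L.
Minimum DO = C_s − D_c = 8.43 − 2.155 = 6.275 mg/L.

t_c ≈ 1.48 d; D_c ≈ 2.16 mg/L; min DO ≈ 6.27 mg/L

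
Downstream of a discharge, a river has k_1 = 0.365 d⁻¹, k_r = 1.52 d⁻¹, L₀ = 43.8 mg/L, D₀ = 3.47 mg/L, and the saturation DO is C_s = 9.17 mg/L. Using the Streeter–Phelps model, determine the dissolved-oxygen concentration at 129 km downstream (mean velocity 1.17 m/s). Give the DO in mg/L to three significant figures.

Travel time t = x/v = 129 km / (1.17 m/s) = 129000 m / 1.17 m/s = 110300 s = 1.276 d.
k_1 L₀/(k_r−k_1) = 0.365×43.8/(1.52−0.365) = 15.99/1.155 = 13.84 mg/L.
e^(−k_1 t) = e^(−0.365×1.276) = 0.6276; e^(−k_r t) = e^(−1.52×1.276) = 0.1437.
D = 13.84 × (0.6276 − 0.1437) + 3.47 × 0.1437 = 6.698 + 0.4988 = 7.197 mg/L.
DO = C_s − D = 9.17 − 7.197 = 1.973 mg/L.

DO ≈ 1.97 mg/L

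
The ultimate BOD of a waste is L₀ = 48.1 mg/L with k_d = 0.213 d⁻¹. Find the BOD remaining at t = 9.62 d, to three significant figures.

L ≈ 6.20 mg/L

L_t = L₀ e^(−k_d t) = 48.1 × e^(−0.213×9.62) = 48.1 × 0.1289 = 6.198 mg/L.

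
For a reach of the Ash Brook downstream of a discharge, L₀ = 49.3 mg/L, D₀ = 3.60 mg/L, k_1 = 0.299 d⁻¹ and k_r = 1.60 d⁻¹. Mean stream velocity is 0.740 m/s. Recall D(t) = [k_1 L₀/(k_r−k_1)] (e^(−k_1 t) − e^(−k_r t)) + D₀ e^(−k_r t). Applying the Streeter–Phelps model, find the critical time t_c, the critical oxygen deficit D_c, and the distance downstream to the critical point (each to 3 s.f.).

t_c ≈ 0.995 d; D_c ≈ 6.84 mg/L; x_c ≈ 63.6 km

With k_r/k_1 = 5.351 and 1 − D₀(k_r−k_1)/(k_1 L₀) = 0.6823,
t_c = ln(5.351 × 0.6823) / (1.60 − 0.299) = ln(3.651) / 1.301 = 1.295/1.301 = 0.9954 d.
D_c = (k_1/k_r) L₀ e^(−k_1 t_c) = (0.299/1.60) × 49.3 × e^(−0.299×0.9954) = 0.1869 × 49.3 × 0.7426 = 6.841 mg/L.
x_c = v t_c = 0.740 m/s × 0.9954 d × 86400 s/d = 63640 m ≈ 63.6 km.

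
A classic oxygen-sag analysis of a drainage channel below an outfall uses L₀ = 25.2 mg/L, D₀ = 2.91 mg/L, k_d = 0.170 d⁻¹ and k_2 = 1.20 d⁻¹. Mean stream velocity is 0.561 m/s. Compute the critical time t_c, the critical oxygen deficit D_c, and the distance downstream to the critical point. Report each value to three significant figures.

With k_2/k_d = 7.059 and 1 − D₀(k_2−k_d)/(k_d L₀) = 0.3004,
t_c = ln(7.059 × 0.3004) / (1.20 − 0.170) = ln(2.120) / 1.030 = 0.7515/1.030 = 0.7296 d.
L(t_c) = L₀ e^(−k_d t_c) = 25.2 × 0.8834 = 22.26 mg/L, and at the critical point k_2 D_c = k_d L, so D_c = (0.170/1.20) × 22.26 = 3.154 mg/L.
x_c = v t_c = 0.561 m/s × 0.7296 d × 86400 s/d = 35360 m ≈ 35.4 km.

t_c ≈ 0.730 d; D_c ≈ 3.15 mg/L; x_c ≈ 35.4 km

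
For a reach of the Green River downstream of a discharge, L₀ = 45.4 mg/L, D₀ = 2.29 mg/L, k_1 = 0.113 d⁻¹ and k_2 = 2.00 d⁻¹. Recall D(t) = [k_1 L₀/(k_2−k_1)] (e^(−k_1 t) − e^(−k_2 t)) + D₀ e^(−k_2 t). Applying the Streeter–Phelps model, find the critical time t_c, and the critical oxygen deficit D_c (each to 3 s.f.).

With k_2/k_1 = 17.70 and 1 − D₀(k_2−k_1)/(k_1 L₀) = 0.1577,
t_c = ln(17.70 × 0.1577) / (2.00 − 0.113) = ln(2.791) / 1.887 = 1.026/1.887 = 0.5439 d.
L(t_c) = L₀ e^(−k_1 t_c) = 45.4 × 0.9404 = 42.69 mg/L, and at the critical point k_2 D_c = k_1 L, so D_c = (0.113/2.00) × 42.69 = 2.412 mg/L.

t_c ≈ 0.544 d; D_c ≈ 2.41 mg/L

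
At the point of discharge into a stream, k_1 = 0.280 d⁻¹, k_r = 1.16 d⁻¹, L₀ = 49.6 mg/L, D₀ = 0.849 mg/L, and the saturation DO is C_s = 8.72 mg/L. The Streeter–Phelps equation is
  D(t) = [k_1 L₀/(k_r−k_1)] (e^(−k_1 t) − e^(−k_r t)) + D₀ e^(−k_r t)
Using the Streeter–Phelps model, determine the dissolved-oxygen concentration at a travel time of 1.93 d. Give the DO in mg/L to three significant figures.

k_1 L₀/(k_r−k_1) = 0.280×49.6/(1.16−0.280) = 13.89/0.8800 = 15.78 mg/L.
e^(−k_1 t) = e^(−0.280×1.930) = 0.5825; e^(−k_r t) = e^(−1.16×1.930) = 0.1066.
D = 15.78 × (0.5825 − 0.1066) + 0.849 × 0.1066 = 7.511 + 0.09049 = 7.602 mg/L.
DO = C_s − D = 8.72 − 7.602 = 1.118 mg/L.

DO ≈ 1.12 mg/L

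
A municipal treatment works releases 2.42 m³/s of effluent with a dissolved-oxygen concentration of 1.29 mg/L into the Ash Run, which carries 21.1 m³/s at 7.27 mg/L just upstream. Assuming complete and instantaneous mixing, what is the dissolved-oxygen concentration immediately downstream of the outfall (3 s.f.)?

Flow-weighted mixing: C = (Q_r C_r + Q_w C_w)/(Q_r + Q_w)
= (21.1×7.27 + 2.42×1.29)/(21.1 + 2.42) = 156.5/23.52 = 6.655 mg/L.

6.65 mg/L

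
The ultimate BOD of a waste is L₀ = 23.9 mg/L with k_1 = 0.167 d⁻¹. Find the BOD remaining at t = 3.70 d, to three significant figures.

L_t = L₀ e^(−k_1 t) = 23.9 × e^(−0.167×3.70) = 23.9 × 0.5391 = 12.88 mg/L.

L ≈ 12.9 mg/L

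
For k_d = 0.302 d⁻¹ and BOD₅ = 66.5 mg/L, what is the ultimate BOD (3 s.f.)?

L₀ ≈ 85.4 mg/L

BOD₅ = L₀(1 − e^(−5k_d)) ⇒ L₀ = BOD₅ / (1 − e^(−5×0.302))
= 66.5 / (1 − 0.2209) = 66.5 / 0.7791 = 85.36 mg/L.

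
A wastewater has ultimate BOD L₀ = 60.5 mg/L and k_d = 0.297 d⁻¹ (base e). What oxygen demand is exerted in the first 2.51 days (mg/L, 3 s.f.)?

y ≈ 31.8 mg/L

y_t = L₀(1 − e^(−k_d t)) = 60.5 × (1 − e^(−0.297×2.51))
= 60.5 × (1 − 0.4745) = 60.5 × 0.5255 = 31.79 mg/L.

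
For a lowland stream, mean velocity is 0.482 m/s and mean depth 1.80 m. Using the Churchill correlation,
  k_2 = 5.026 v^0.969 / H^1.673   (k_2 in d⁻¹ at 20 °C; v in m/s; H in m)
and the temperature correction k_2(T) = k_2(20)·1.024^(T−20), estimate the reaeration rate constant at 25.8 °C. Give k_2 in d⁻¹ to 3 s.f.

k_2(20) = 5.026 × 0.482^0.969 / 1.80^1.673 = 5.026 × 0.4930 / 2.673 = 0.9269 d⁻¹.
k_2(25.8) = 0.9269 × 1.024^(25.8−20) = 0.9269 × 1.147 = 1.064 d⁻¹.

k_2 ≈ 1.06 d⁻¹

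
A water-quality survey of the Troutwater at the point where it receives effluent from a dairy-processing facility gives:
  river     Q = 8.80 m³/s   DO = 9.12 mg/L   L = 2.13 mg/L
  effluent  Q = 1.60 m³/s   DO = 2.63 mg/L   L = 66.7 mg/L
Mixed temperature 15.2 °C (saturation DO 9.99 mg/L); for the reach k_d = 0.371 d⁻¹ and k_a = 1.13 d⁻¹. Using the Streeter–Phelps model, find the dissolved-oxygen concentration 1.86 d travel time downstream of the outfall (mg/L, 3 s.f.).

Mixed DO = (8.80×9.12 + 1.60×2.63)/(8.80+1.60) = 84.46/10.40 = 8.122 mg/L.
Mixed L₀ = (8.80×2.13 + 1.60×66.7)/(10.40) = 125.5/10.40 = 12.06 mg/L.
Initial deficit D₀ = C_s − DO₀ = 9.99 − 8.122 = 1.868 mg/L.
D(1.86) = [0.371×12.06/(1.13−0.371)](e^(−0.371×1.86) − e^(−1.13×1.86)) + 1.868 e^(−1.13×1.86)
= 5.897 × (0.5015 − 0.1222) + 1.868 × 0.1222 = 2.465 mg/L.
DO = 9.99 − 2.465 = 7.525 mg/L.

DO ≈ 7.52 mg/L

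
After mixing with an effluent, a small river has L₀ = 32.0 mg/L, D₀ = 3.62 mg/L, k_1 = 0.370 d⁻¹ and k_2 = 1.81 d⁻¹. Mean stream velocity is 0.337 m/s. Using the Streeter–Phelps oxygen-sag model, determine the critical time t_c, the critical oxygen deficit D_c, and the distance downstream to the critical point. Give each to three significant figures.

t_c ≈ 0.699 d; D_c ≈ 5.05 mg/L; x_c ≈ 20.4 km

At the critical point dD/dt = 0, so k_1 L₀ e^(−k_1 t) = k_2 D. Substituting D(t) from the Streeter–Phelps equation and solving for t gives
t_c = ln[(k_2/k_1)(1 − D₀(k_2−k_1)/(k_1 L₀))] / (k_2−k_1).
Here k_2−k_1 = 1.440 d⁻¹ and 1 − D₀(k_2−k_1)/(k_1 L₀) = 1 − 3.62×1.440/(0.370×32.0) = 0.5597, so
t_c = ln(4.892 × 0.5597) / 1.440 = 1.007 / 1.440 = 0.6995 d.
L(t_c) = L₀ e^(−k_1 t_c) = 32.0 × 0.7720 = 24.70 mg/L, and at the critical point k_2 D_c = k_1 L, so D_c = (0.370/1.81) × 24.70 = 5.050 mg/L.
x_c = v t_c = 0.337 m/s × 0.6995 d × 86400 s/d = 20370 m ≈ 20.4 km.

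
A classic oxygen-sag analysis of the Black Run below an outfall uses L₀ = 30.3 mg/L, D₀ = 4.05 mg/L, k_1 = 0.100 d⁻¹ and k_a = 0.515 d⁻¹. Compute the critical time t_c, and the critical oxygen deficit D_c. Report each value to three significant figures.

t_c = [1/(k_a−k_1)] ln[(k_a/k_1)(1 − D₀(k_a−k_1)/(k_1 L₀))]
= [1/(0.515−0.100)] ln[(0.515/0.100)(1 − 4.05×0.4150/(0.100×30.3))]
= (1/0.4150) ln[5.150 × 0.4453] = 2.410 × ln(2.293) = 2.410 × 0.8300 = 2.000 d.
D_c = (k_1/k_a) L₀ e^(−k_1 t_c) = (0.100/0.515) × 30.3 × e^(−0.100×2.000) = 0.1942 × 30.3 × 0.8187 = 4.817 mg/L.

t_c ≈ 2.00 d; D_c ≈ 4.82 mg/L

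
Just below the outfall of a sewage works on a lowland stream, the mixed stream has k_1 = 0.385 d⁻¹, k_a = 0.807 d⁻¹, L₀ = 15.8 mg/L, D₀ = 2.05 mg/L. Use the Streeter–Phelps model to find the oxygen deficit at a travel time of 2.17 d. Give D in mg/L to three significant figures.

k_1 L₀/(k_a−k_1) = 0.385×15.8/(0.807−0.385) = 6.083/0.4220 = 14.41 mg/L.
e^(−k_1 t) = e^(−0.385×2.170) = 0.4337; e^(−k_a t) = e^(−0.807×2.170) = 0.1736.
D = 14.41 × (0.4337 − 0.1736) + 2.05 × 0.1736 = 3.749 + 0.3558 = 4.105 mg/L.

D ≈ 4.11 mg/L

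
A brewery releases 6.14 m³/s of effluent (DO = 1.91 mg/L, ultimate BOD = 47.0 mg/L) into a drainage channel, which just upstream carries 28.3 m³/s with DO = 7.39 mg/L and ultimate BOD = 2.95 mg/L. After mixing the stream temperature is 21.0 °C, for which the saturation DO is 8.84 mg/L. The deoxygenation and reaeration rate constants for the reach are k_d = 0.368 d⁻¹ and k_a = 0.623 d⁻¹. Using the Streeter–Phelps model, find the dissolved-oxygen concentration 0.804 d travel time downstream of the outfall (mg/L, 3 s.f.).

Mixed DO = (28.3×7.39 + 6.14×1.91)/(28.3+6.14) = 220.9/34.44 = 6.413 mg/L.
Mixed L₀ = (28.3×2.95 + 6.14×47.0)/(34.44) = 372.1/34.44 = 10.80 mg/L.
Initial deficit D₀ = C_s − DO₀ = 8.84 − 6.413 = 2.427 mg/L.
D(0.804) = [0.368×10.80/(0.623−0.368)](e^(−0.368×0.804) − e^(−0.623×0.804)) + 2.427 e^(−0.623×0.804)
= 15.59 × (0.7439 − 0.6060) + 2.427 × 0.6060 = 3.621 mg/L.
DO = 8.84 − 3.621 = 5.219 mg/L.

DO ≈ 5.22 mg/L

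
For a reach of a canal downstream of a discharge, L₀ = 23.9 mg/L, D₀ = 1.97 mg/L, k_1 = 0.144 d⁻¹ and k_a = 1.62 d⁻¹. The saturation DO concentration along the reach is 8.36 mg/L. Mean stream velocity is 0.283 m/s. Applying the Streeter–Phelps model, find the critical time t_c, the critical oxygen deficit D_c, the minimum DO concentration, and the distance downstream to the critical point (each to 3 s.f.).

With k_a/k_1 = 11.25 and 1 − D₀(k_a−k_1)/(k_1 L₀) = 0.1551,
t_c = ln(11.25 × 0.1551) / (1.62 − 0.144) = ln(1.745) / 1.476 = 0.5568/1.476 = 0.3773 d.
D_c = (k_1/k_a) L₀ e^(−k_1 t_c) = (0.144/1.62) × 23.9 × e^(−0.144×0.3773) = 0.08889 × 23.9 × 0.9471 = 2.012 mg/L.
Minimum DO = C_s − D_c = 8.36 − 2.012 = 6.348 mg/L.
x_c = v t_c = 0.283 m/s × 0.3773 d × 86400 s/d = 9225 m ≈ 9.22 km.

t_c ≈ 0.377 d; D_c ≈ 2.01 mg/L; min DO ≈ 6.35 mg/L; x_c ≈ 9.22 km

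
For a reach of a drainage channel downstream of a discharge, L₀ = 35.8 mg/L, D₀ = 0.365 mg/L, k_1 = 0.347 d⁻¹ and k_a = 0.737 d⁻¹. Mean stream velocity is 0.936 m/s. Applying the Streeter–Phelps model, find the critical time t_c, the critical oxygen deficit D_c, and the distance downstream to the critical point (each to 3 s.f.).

t_c = [1/(k_a−k_1)] ln[(k_a/k_1)(1 − D₀(k_a−k_1)/(k_1 L₀))]
= [1/(0.737−0.347)] ln[(0.737/0.347)(1 − 0.365×0.3900/(0.347×35.8))]
= (1/0.3900) ln[2.124 × 0.9885] = 2.564 × ln(2.100) = 2.564 × 0.7417 = 1.902 d.
D_c = (k_1/k_a) L₀ e^(−k_1 t_c) = (0.347/0.737) × 35.8 × e^(−0.347×1.902) = 0.4708 × 35.8 × 0.5169 = 8.712 mg/L.
x_c = v t_c = 0.936 m/s × 1.902 d × 86400 s/d = 153800 m ≈ 154 km.

t_c ≈ 1.90 d; D_c ≈ 8.71 mg/L; x_c ≈ 154 km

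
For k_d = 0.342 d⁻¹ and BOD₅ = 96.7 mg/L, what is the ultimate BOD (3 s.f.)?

L₀ ≈ 118 mg/L

BOD₅ = L₀(1 − e^(−5k_d)) ⇒ L₀ = BOD₅ / (1 − e^(−5×0.342))
= 96.7 / (1 − 0.1809) = 96.7 / 0.8191 = 118.1 mg/L.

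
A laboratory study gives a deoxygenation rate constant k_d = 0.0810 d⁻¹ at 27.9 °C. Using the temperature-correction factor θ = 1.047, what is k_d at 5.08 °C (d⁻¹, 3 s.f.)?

k_d(T₂) = k_d(T₁) · θ^(T₂−T₁) = 0.0810 × 1.047^(5.08−27.9)
= 0.0810 × 1.047^-22.8 = 0.0810 × 0.3506 = 0.02840 d⁻¹.

k_d ≈ 0.0284 d⁻¹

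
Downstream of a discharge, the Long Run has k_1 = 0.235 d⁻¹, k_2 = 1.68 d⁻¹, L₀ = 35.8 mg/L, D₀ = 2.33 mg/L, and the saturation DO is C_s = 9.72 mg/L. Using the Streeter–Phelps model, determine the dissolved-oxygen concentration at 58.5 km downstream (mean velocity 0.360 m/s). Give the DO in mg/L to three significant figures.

Travel time t = x/v = 58.5 km / (0.360 m/s) = 58500 m / 0.360 m/s = 162500 s = 1.881 d.
k_1 L₀/(k_2−k_1) = 0.235×35.8/(1.68−0.235) = 8.413/1.445 = 5.822 mg/L.
e^(−k_1 t) = e^(−0.235×1.881) = 0.6428; e^(−k_2 t) = e^(−1.68×1.881) = 0.04244.
D = 5.822 × (0.6428 − 0.04244) + 2.33 × 0.04244 = 3.495 + 0.09888 = 3.594 mg/L.
DO = C_s − D = 9.72 − 3.594 = 6.126 mg/L.

DO ≈ 6.13 mg/L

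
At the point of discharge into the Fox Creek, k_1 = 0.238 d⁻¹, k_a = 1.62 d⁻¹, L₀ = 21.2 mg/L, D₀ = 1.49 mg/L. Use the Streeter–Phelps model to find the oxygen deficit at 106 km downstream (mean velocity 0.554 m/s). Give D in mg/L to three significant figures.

D ≈ 2.10 mg/L

Travel time t = x/v = 106 km / (0.554 m/s) = 106000 m / 0.554 m/s = 191300 s = 2.215 d.
k_1 L₀/(k_a−k_1) = 0.238×21.2/(1.62−0.238) = 5.046/1.382 = 3.651 mg/L.
e^(−k_1 t) = e^(−0.238×2.215) = 0.5903; e^(−k_a t) = e^(−1.62×2.215) = 0.02767.
D = 3.651 × (0.5903 − 0.02767) + 1.49 × 0.02767 = 2.054 + 0.04122 = 2.096 mg/L.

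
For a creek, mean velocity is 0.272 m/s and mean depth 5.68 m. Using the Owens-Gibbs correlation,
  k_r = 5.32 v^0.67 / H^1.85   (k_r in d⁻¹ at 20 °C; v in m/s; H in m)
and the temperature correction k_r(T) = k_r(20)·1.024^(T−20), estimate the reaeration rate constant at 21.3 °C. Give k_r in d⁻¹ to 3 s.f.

k_r ≈ 0.0922 d⁻¹

k_r(20) = 5.32 × 0.272^0.67 / 5.68^1.85 = 5.32 × 0.4180 / 24.86 = 0.08944 d⁻¹.
k_r(21.3) = 0.08944 × 1.024^(21.3−20) = 0.08944 × 1.031 = 0.09224 d⁻¹.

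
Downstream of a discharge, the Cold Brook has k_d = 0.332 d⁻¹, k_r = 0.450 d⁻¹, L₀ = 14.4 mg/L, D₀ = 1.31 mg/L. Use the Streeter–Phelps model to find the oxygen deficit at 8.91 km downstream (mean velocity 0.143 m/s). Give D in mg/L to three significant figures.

Travel time t = x/v = 8.91 km / (0.143 m/s) = 8910 m / 0.143 m/s = 62310 s = 0.7212 d.
k_d L₀/(k_r−k_d) = 0.332×14.4/(0.450−0.332) = 4.781/0.1180 = 40.52 mg/L.
e^(−k_d t) = e^(−0.332×0.7212) = 0.7871; e^(−k_r t) = e^(−0.450×0.7212) = 0.7229.
D = 40.52 × (0.7871 − 0.7229) + 1.31 × 0.7229 = 2.601 + 0.9470 = 3.548 mg/L.

D ≈ 3.55 mg/L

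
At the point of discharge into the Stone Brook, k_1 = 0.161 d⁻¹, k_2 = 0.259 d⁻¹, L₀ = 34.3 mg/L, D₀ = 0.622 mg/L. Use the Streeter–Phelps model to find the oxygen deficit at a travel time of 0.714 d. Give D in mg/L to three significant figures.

D ≈ 3.91 mg/L

k_1 L₀/(k_2−k_1) = 0.161×34.3/(0.259−0.161) = 5.522/0.09800 = 56.35 mg/L.
e^(−k_1 t) = e^(−0.161×0.7140) = 0.8914; e^(−k_2 t) = e^(−0.259×0.7140) = 0.8312.
D = 56.35 × (0.8914 − 0.8312) + 0.622 × 0.8312 = 3.395 + 0.5170 = 3.912 mg/L.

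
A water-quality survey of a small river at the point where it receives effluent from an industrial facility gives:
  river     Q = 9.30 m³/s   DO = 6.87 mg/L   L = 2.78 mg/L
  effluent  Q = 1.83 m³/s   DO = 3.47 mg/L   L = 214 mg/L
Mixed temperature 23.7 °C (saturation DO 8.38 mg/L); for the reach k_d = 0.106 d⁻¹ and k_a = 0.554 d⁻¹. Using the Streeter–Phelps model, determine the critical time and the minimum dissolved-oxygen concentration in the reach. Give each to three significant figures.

Mixed DO = (9.30×6.87 + 1.83×3.47)/(9.30+1.83) = 70.24/11.13 = 6.311 mg/L.
Mixed L₀ = (9.30×2.78 + 1.83×214)/(11.13) = 417.5/11.13 = 37.51 mg/L.
Initial deficit D₀ = C_s − DO₀ = 8.38 − 6.311 = 2.069 mg/L.
t_c = (1/0.4480) ln[(0.554/0.106)(1 − 2.069×0.4480/(0.106×37.51))] = 2.232 × ln(4.008) = 3.099 d.
D_c = (0.106/0.554) × 37.51 × e^(−0.106×3.099) = 0.1913 × 37.51 × 0.7200 = 5.167 mg/L.
Minimum DO = 8.38 − 5.167 = 3.213 mg/L.

t_c ≈ 3.10 d; minimum DO ≈ 3.21 mg/L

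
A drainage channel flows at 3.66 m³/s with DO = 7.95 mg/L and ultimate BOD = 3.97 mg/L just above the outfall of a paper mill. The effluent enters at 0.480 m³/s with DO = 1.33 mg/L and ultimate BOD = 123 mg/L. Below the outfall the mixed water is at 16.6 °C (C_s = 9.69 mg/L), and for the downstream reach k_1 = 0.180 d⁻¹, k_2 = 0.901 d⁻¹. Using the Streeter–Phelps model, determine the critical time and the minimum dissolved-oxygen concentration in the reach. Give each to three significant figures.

t_c ≈ 1.08 d; minimum DO ≈ 6.77 mg/L

Mixed DO = (3.66×7.95 + 0.480×1.33)/(3.66+0.480) = 29.74/4.140 = 7.182 mg/L.
Mixed L₀ = (3.66×3.97 + 0.480×123)/(4.140) = 73.57/4.140 = 17.77 mg/L.
Initial deficit D₀ = C_s − DO₀ = 9.69 − 7.182 = 2.508 mg/L.
t_c = (1/0.7210) ln[(0.901/0.180)(1 − 2.508×0.7210/(0.180×17.77))] = 1.387 × ln(2.176) = 1.079 d.
D_c = (0.180/0.901) × 17.77 × e^(−0.180×1.079) = 0.1998 × 17.77 × 0.8235 = 2.924 mg/L.
Minimum DO = 9.69 − 2.924 = 6.766 mg/L.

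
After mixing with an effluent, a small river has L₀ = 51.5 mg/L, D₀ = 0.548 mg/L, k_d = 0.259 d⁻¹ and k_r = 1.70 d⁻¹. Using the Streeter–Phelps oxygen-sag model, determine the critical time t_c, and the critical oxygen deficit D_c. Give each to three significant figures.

t_c ≈ 1.26 d; D_c ≈ 5.66 mg/L

t_c = [1/(k_r−k_d)] ln[(k_r/k_d)(1 − D₀(k_r−k_d)/(k_d L₀))]
= [1/(1.70−0.259)] ln[(1.70/0.259)(1 − 0.548×1.441/(0.259×51.5))]
= (1/1.441) ln[6.564 × 0.9408] = 0.6940 × ln(6.175) = 0.6940 × 1.821 = 1.263 d.
L(t_c) = L₀ e^(−k_d t_c) = 51.5 × 0.7209 = 37.13 mg/L, and at the critical point k_r D_c = k_d L, so D_c = (0.259/1.70) × 37.13 = 5.657 mg/L.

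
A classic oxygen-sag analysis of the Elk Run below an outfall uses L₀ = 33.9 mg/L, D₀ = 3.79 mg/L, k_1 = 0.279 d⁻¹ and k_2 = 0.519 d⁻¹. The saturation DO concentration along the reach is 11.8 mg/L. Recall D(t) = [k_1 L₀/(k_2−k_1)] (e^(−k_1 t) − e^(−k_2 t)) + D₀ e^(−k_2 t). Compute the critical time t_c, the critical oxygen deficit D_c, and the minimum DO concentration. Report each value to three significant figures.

With k_2/k_1 = 1.860 and 1 − D₀(k_2−k_1)/(k_1 L₀) = 0.9038,
t_c = ln(1.860 × 0.9038) / (0.519 − 0.279) = ln(1.681) / 0.2400 = 0.5196/0.2400 = 2.165 d.
D_c = (k_1/k_2) L₀ e^(−k_1 t_c) = (0.279/0.519) × 33.9 × e^(−0.279×2.165) = 0.5376 × 33.9 × 0.5466 = 9.961 mg/L.
Minimum DO = C_s − D_c = 11.8 − 9.961 = 1.839 mg/L.

t_c ≈ 2.16 d; D_c ≈ 9.96 mg/L; min DO ≈ 1.84 mg/L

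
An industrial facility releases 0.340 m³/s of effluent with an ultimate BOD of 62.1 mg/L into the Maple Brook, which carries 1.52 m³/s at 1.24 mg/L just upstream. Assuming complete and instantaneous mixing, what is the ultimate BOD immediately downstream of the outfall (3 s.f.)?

12.4 mg/L

Flow-weighted mixing: C = (Q_r C_r + Q_w C_w)/(Q_r + Q_w)
= (1.52×1.24 + 0.340×62.1)/(1.52 + 0.340) = 23.00/1.860 = 12.36 mg/L.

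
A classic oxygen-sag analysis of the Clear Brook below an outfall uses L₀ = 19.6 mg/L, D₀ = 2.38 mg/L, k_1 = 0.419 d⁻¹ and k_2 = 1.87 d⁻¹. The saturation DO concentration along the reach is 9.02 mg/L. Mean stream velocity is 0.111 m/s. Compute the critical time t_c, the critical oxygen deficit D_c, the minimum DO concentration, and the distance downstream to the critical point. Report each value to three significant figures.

t_c ≈ 0.655 d; D_c ≈ 3.34 mg/L; min DO ≈ 5.68 mg/L; x_c ≈ 6.28 km

At the critical point dD/dt = 0, so k_1 L₀ e^(−k_1 t) = k_2 D. Substituting D(t) from the Streeter–Phelps equation and solving for t gives
t_c = ln[(k_2/k_1)(1 − D₀(k_2−k_1)/(k_1 L₀))] / (k_2−k_1).
Here k_2−k_1 = 1.451 d⁻¹ and 1 − D₀(k_2−k_1)/(k_1 L₀) = 1 − 2.38×1.451/(0.419×19.6) = 0.5795, so
t_c = ln(4.463 × 0.5795) / 1.451 = 0.9502 / 1.451 = 0.6549 d.
L(t_c) = L₀ e^(−k_1 t_c) = 19.6 × 0.7600 = 14.90 mg/L, and at the critical point k_2 D_c = k_1 L, so D_c = (0.419/1.87) × 14.90 = 3.338 mg/L.
Minimum DO = C_s − D_c = 9.02 − 3.338 = 5.682 mg/L.
x_c = v t_c = 0.111 m/s × 0.6549 d × 86400 s/d = 6280 m ≈ 6.28 km.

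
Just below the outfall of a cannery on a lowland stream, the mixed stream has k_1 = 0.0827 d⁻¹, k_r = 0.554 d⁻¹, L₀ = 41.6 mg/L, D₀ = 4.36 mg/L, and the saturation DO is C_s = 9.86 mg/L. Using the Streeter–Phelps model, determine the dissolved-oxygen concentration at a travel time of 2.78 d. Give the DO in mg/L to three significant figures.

k_1 L₀/(k_r−k_1) = 0.0827×41.6/(0.554−0.0827) = 3.440/0.4713 = 7.300 mg/L.
e^(−k_1 t) = e^(−0.0827×2.780) = 0.7946; e^(−k_r t) = e^(−0.554×2.780) = 0.2144.
D = 7.300 × (0.7946 − 0.2144) + 4.36 × 0.2144 = 4.236 + 0.9346 = 5.170 mg/L.
DO = C_s − D = 9.86 − 5.170 = 4.690 mg/L.

DO ≈ 4.69 mg/L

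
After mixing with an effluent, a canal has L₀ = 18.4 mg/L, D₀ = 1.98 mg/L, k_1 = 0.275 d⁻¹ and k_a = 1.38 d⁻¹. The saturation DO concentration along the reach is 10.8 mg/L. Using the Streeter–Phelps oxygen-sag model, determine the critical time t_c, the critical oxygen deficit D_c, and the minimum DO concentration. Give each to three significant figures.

At the critical point dD/dt = 0, so k_1 L₀ e^(−k_1 t) = k_a D. Substituting D(t) from the Streeter–Phelps equation and solving for t gives
t_c = ln[(k_a/k_1)(1 − D₀(k_a−k_1)/(k_1 L₀))] / (k_a−k_1).
Here k_a−k_1 = 1.105 d⁻¹ and 1 − D₀(k_a−k_1)/(k_1 L₀) = 1 − 1.98×1.105/(0.275×18.4) = 0.5676, so
t_c = ln(5.018 × 0.5676) / 1.105 = 1.047 / 1.105 = 0.9473 d.
D_c = (k_1/k_a) L₀ e^(−k_1 t_c) = (0.275/1.38) × 18.4 × e^(−0.275×0.9473) = 0.1993 × 18.4 × 0.7707 = 2.826 mg/L.
Minimum DO = C_s − D_c = 10.8 − 2.826 = 7.974 mg/L.

t_c ≈ 0.947 d; D_c ≈ 2.83 mg/L; min DO ≈ 7.97 mg/L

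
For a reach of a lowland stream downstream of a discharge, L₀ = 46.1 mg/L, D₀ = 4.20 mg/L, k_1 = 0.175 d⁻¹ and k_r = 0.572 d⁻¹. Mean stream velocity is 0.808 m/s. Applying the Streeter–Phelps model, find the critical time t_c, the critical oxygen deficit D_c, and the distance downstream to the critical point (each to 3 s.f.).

With k_r/k_1 = 3.269 and 1 − D₀(k_r−k_1)/(k_1 L₀) = 0.7933,
t_c = ln(3.269 × 0.7933) / (0.572 − 0.175) = ln(2.593) / 0.3970 = 0.9528/0.3970 = 2.400 d.
D_c = (k_1/k_r) L₀ e^(−k_1 t_c) = (0.175/0.572) × 46.1 × e^(−0.175×2.400) = 0.3059 × 46.1 × 0.6570 = 9.267 mg/L.
x_c = v t_c = 0.808 m/s × 2.400 d × 86400 s/d = 167600 m ≈ 168 km.

t_c ≈ 2.40 d; D_c ≈ 9.27 mg/L; x_c ≈ 168 km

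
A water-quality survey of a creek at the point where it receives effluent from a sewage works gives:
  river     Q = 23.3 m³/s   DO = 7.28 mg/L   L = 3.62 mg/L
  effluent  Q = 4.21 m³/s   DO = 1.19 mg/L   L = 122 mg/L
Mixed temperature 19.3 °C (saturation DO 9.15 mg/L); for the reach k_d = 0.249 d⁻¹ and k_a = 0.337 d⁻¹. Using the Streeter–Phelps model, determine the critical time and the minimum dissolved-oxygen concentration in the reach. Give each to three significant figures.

t_c ≈ 2.91 d; minimum DO ≈ 1.37 mg/L

Mixed DO = (23.3×7.28 + 4.21×1.19)/(23.3+4.21) = 174.6/27.51 = 6.348 mg/L.
Mixed L₀ = (23.3×3.62 + 4.21×122)/(27.51) = 598.0/27.51 = 21.74 mg/L.
Initial deficit D₀ = C_s − DO₀ = 9.15 − 6.348 = 2.802 mg/L.
t_c = (1/0.08800) ln[(0.337/0.249)(1 − 2.802×0.08800/(0.249×21.74))] = 11.36 × ln(1.292) = 2.909 d.
D_c = (0.249/0.337) × 21.74 × e^(−0.249×2.909) = 0.7389 × 21.74 × 0.4846 = 7.783 mg/L.
Minimum DO = 9.15 − 7.783 = 1.367 mg/L.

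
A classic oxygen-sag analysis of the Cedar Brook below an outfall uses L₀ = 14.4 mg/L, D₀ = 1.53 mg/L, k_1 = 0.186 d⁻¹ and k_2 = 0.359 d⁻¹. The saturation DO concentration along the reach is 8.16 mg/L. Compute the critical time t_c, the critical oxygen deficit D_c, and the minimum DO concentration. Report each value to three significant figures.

t_c = [1/(k_2−k_1)] ln[(k_2/k_1)(1 − D₀(k_2−k_1)/(k_1 L₀))]
= [1/(0.359−0.186)] ln[(0.359/0.186)(1 − 1.53×0.1730/(0.186×14.4))]
= (1/0.1730) ln[1.930 × 0.9012] = 5.780 × ln(1.739) = 5.780 × 0.5535 = 3.200 d.
L(t_c) = L₀ e^(−k_1 t_c) = 14.4 × 0.5515 = 7.942 mg/L, and at the critical point k_2 D_c = k_1 L, so D_c = (0.186/0.359) × 7.942 = 4.115 mg/L.
Minimum DO = C_s − D_c = 8.16 − 4.115 = 4.045 mg/L.

t_c ≈ 3.20 d; D_c ≈ 4.11 mg/L; min DO ≈ 4.05 mg/L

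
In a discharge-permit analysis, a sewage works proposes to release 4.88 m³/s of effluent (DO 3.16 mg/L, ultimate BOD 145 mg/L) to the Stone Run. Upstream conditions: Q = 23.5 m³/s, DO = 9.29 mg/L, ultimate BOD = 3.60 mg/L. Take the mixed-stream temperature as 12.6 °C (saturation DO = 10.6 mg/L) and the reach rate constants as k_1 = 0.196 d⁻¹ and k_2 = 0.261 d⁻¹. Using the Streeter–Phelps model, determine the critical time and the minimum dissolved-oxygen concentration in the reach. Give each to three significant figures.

t_c ≈ 3.97 d; minimum DO ≈ 0.969 mg/L

Mixed DO = (23.5×9.29 + 4.88×3.16)/(23.5+4.88) = 233.7/28.38 = 8.236 mg/L.
Mixed L₀ = (23.5×3.60 + 4.88×145)/(28.38) = 792.2/28.38 = 27.91 mg/L.
Initial deficit D₀ = C_s − DO₀ = 10.6 − 8.236 = 2.364 mg/L.
t_c = (1/0.06500) ln[(0.261/0.196)(1 − 2.364×0.06500/(0.196×27.91))] = 15.38 × ln(1.294) = 3.968 d.
D_c = (0.196/0.261) × 27.91 × e^(−0.196×3.968) = 0.7510 × 27.91 × 0.4595 = 9.631 mg/L.
Minimum DO = 10.6 − 9.631 = 0.9688 mg/L.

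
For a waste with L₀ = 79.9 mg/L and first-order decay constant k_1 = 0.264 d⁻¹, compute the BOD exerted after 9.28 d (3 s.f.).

y_t = L₀(1 − e^(−k_1 t)) = 79.9 × (1 − e^(−0.264×9.28))
= 79.9 × (1 − 0.08630) = 79.9 × 0.9137 = 73.00 mg/L.

y ≈ 73.0 mg/L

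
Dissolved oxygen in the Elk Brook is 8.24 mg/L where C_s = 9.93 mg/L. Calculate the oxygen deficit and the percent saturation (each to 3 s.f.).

D ≈ 1.69 mg/L; 83.0 % saturation

D = C_s − C = 9.93 − 8.24 = 1.69 mg/L.
% saturation = 8.24/9.93 × 100 = 83.0 %.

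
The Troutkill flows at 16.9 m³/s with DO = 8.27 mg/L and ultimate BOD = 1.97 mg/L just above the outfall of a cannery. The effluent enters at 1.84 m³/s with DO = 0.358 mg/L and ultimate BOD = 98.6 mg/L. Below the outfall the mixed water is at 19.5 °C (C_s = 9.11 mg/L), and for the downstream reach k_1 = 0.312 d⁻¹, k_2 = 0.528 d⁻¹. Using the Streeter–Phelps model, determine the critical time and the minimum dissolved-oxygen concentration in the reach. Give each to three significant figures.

Mixed DO = (16.9×8.27 + 1.84×0.358)/(16.9+1.84) = 140.4/18.74 = 7.493 mg/L.
Mixed L₀ = (16.9×1.97 + 1.84×98.6)/(18.74) = 214.7/18.74 = 11.46 mg/L.
Initial deficit D₀ = C_s − DO₀ = 9.11 − 7.493 = 1.617 mg/L.
t_c = (1/0.2160) ln[(0.528/0.312)(1 − 1.617×0.2160/(0.312×11.46))] = 4.630 × ln(1.527) = 1.960 d.
D_c = (0.312/0.528) × 11.46 × e^(−0.312×1.960) = 0.5909 × 11.46 × 0.5426 = 3.674 mg/L.
Minimum DO = 9.11 − 3.674 = 5.436 mg/L.

t_c ≈ 1.96 d; minimum DO ≈ 5.44 mg/L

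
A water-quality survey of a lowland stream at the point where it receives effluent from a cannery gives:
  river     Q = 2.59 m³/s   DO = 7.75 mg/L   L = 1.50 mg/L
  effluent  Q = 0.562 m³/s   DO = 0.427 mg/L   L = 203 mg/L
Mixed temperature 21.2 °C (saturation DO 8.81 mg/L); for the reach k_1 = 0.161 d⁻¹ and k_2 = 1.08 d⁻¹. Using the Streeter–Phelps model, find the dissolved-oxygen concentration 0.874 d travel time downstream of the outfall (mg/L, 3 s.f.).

DO ≈ 4.74 mg/L

Mixed DO = (2.59×7.75 + 0.562×0.427)/(2.59+0.562) = 20.31/3.152 = 6.444 mg/L.
Mixed L₀ = (2.59×1.50 + 0.562×203)/(3.152) = 118.0/3.152 = 37.43 mg/L.
Initial deficit D₀ = C_s − DO₀ = 8.81 − 6.444 = 2.366 mg/L.
D(0.874) = [0.161×37.43/(1.08−0.161)](e^(−0.161×0.874) − e^(−1.08×0.874)) + 2.366 e^(−1.08×0.874)
= 6.557 × (0.8687 − 0.3891) + 2.366 × 0.3891 = 4.065 mg/L.
DO = 8.81 − 4.065 = 4.745 mg/L.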